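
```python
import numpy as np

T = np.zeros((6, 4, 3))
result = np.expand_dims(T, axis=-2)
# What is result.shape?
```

(6, 4, 1, 3)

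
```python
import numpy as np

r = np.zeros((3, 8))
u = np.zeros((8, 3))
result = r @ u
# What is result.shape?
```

(3, 3)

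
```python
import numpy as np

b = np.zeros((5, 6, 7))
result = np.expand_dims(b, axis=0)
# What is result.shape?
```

(1, 5, 6, 7)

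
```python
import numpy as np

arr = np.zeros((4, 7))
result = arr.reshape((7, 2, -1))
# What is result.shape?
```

(7, 2, 2)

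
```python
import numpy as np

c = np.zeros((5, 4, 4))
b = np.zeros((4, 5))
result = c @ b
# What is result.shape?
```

(5, 4, 5)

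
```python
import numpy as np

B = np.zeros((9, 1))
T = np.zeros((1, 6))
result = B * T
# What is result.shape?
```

(9, 6)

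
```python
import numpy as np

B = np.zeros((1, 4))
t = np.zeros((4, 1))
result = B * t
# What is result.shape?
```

(4, 4)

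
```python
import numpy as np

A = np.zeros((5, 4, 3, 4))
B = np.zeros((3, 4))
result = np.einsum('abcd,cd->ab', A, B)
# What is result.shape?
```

(5, 4)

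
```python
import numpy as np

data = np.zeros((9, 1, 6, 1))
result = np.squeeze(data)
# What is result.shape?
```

(9, 6)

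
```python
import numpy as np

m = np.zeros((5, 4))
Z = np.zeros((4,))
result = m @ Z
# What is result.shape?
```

(5,)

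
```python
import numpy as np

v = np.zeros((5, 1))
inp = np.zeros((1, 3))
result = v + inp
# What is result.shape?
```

(5, 3)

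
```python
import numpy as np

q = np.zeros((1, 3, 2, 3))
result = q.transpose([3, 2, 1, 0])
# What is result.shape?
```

(3, 2, 3, 1)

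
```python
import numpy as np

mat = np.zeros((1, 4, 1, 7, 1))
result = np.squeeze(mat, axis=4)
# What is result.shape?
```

(1, 4, 1, 7)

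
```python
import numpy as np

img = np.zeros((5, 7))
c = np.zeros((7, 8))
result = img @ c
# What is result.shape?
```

(5, 8)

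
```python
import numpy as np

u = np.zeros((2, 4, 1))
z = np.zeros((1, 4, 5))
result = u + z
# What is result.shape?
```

(2, 4, 5)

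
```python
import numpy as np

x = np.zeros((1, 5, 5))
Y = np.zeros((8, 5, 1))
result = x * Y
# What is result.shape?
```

(8, 5, 5)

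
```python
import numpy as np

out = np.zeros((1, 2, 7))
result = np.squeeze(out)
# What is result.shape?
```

(2, 7)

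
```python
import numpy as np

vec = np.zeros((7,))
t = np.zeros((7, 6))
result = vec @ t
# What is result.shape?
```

(6,)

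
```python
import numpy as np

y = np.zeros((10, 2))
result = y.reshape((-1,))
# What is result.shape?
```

(20,)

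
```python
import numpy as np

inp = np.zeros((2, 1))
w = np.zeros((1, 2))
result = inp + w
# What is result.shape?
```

(2, 2)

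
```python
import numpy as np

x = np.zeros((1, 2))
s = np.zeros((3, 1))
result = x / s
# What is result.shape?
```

(3, 2)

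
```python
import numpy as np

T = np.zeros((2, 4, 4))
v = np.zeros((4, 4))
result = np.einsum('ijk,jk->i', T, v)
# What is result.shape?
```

(2,)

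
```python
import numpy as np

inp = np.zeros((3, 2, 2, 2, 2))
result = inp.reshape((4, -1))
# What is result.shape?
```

(4, 12)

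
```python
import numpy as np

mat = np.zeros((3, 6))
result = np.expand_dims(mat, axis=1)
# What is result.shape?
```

(3, 1, 6)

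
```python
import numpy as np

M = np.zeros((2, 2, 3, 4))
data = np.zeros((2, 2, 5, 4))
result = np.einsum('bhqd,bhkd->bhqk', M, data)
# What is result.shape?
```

(2, 2, 3, 5)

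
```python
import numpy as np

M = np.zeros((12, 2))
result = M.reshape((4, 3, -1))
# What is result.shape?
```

(4, 3, 2)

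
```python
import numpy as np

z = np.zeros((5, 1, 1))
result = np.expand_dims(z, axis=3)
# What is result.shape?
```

(5, 1, 1, 1)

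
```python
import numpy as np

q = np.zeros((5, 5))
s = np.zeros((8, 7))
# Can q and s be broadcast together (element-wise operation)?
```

No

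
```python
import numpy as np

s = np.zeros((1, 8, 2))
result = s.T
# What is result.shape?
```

(2, 8, 1)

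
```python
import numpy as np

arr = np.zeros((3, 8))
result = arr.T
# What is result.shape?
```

(8, 3)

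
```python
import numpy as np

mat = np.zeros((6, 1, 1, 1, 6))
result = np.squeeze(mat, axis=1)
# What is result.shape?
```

(6, 1, 1, 6)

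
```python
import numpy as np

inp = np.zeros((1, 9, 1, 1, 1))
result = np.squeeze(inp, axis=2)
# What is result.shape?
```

(1, 9, 1, 1)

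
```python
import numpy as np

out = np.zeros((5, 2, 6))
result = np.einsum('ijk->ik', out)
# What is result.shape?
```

(5, 6)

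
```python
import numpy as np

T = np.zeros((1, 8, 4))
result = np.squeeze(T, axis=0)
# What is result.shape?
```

(8, 4)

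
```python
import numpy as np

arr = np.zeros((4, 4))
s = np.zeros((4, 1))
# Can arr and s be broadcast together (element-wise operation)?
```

Yes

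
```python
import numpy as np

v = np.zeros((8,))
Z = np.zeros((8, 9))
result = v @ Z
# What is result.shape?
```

(9,)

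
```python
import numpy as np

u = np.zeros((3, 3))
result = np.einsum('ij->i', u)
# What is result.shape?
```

(3,)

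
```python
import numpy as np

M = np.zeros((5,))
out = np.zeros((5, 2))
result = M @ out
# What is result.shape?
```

(2,)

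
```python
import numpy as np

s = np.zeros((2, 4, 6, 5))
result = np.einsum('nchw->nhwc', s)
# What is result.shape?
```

(2, 6, 5, 4)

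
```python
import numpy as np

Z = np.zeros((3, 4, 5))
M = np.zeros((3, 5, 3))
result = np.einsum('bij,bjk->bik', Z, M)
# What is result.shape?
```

(3, 4, 3)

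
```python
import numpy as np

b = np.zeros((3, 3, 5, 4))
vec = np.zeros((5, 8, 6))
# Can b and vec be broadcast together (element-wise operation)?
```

No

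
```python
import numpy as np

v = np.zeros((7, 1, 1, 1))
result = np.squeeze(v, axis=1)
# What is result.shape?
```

(7, 1, 1)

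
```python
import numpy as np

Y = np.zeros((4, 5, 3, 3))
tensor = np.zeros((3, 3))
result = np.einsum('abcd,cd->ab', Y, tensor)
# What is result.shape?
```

(4, 5)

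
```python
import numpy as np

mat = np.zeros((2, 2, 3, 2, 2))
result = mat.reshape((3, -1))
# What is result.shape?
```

(3, 16)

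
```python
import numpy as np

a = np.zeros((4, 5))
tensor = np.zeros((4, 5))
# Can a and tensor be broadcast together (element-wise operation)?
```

Yes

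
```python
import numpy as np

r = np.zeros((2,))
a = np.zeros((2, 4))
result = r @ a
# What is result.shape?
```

(4,)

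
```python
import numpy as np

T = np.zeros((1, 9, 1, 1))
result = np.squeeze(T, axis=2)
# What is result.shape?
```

(1, 9, 1)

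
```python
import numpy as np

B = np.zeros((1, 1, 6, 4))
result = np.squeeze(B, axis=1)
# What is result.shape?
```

(1, 6, 4)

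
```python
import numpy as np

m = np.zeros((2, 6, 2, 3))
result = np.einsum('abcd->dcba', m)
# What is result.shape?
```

(3, 2, 6, 2)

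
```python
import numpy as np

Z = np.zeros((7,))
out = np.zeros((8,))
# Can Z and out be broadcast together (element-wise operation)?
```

No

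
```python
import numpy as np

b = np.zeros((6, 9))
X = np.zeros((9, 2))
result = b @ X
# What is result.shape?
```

(6, 2)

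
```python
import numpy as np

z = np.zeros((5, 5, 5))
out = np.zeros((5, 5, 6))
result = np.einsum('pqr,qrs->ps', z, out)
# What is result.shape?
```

(5, 6)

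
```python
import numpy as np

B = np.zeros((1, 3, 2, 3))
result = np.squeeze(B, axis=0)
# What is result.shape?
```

(3, 2, 3)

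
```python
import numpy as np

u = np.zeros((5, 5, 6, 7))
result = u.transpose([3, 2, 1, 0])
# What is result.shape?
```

(7, 6, 5, 5)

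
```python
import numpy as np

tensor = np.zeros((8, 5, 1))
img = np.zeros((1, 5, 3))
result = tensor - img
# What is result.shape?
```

(8, 5, 3)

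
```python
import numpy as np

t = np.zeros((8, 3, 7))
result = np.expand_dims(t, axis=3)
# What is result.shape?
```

(8, 3, 7, 1)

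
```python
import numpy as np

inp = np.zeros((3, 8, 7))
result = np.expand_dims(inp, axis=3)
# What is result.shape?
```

(3, 8, 7, 1)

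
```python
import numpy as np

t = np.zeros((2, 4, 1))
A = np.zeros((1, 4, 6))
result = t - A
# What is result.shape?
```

(2, 4, 6)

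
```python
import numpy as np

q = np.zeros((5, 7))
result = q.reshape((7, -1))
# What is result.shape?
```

(7, 5)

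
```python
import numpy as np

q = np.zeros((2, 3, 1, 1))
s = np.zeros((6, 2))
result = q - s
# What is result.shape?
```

(2, 3, 6, 2)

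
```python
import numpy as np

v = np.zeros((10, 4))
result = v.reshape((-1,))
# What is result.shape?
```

(40,)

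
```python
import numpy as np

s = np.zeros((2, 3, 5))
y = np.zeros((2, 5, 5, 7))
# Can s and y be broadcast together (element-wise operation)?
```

No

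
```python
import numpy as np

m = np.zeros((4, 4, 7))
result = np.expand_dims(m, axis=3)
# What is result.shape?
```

(4, 4, 7, 1)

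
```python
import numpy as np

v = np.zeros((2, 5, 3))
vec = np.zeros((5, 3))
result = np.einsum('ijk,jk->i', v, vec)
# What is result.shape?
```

(2,)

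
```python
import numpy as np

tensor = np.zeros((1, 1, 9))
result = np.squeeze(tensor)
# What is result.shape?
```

(9,)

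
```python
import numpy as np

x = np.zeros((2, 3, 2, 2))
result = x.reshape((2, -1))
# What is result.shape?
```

(2, 12)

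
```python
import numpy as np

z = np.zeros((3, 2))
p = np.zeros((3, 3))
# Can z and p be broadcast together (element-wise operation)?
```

No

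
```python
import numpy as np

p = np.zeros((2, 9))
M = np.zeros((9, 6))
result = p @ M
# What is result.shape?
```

(2, 6)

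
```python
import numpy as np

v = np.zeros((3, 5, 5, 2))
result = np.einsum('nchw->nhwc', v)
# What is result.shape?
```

(3, 5, 2, 5)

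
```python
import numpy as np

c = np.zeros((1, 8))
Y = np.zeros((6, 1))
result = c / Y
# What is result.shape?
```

(6, 8)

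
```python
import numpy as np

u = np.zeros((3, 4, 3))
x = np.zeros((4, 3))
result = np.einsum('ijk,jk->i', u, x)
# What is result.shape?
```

(3,)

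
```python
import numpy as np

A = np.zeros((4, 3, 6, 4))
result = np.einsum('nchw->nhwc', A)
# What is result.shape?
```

(4, 6, 4, 3)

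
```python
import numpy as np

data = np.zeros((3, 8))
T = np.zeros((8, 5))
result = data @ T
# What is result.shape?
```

(3, 5)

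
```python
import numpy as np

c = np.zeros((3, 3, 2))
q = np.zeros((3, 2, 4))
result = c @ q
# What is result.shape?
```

(3, 3, 4)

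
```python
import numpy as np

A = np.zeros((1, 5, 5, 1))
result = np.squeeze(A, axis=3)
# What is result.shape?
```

(1, 5, 5)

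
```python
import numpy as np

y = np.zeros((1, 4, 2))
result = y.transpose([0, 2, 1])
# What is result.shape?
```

(1, 2, 4)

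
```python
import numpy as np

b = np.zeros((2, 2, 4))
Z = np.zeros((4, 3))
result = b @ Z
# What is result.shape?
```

(2, 2, 3)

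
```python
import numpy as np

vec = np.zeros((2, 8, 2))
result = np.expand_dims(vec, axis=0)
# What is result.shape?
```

(1, 2, 8, 2)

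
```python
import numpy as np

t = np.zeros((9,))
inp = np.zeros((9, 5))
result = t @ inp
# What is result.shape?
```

(5,)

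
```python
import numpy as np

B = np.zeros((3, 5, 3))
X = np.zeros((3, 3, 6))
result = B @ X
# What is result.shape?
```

(3, 5, 6)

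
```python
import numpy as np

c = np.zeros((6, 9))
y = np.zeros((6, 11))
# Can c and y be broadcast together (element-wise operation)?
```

No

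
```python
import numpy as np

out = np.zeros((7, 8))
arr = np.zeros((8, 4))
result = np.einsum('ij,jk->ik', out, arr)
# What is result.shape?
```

(7, 4)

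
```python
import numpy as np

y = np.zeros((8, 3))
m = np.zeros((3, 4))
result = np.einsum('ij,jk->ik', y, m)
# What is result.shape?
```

(8, 4)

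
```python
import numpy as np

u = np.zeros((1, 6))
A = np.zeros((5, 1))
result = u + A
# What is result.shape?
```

(5, 6)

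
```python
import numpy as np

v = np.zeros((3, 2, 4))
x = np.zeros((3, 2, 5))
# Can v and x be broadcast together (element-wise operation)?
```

No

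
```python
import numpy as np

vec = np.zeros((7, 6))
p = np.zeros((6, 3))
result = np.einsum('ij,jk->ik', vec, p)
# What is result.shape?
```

(7, 3)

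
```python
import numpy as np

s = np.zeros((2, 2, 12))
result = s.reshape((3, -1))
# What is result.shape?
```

(3, 16)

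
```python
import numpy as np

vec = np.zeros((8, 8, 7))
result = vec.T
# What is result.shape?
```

(7, 8, 8)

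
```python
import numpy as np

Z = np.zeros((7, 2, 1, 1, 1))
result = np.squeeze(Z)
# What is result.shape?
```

(7, 2)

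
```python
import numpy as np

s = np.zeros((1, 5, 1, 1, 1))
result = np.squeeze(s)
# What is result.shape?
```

(5,)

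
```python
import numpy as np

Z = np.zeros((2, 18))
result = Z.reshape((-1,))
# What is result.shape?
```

(36,)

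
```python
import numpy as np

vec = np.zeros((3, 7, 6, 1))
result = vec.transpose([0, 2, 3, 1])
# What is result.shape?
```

(3, 6, 1, 7)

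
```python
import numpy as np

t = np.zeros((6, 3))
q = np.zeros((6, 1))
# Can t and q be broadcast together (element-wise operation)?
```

Yes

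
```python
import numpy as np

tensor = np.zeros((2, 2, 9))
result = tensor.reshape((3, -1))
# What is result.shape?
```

(3, 12)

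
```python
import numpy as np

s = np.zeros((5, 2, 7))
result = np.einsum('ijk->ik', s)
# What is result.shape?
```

(5, 7)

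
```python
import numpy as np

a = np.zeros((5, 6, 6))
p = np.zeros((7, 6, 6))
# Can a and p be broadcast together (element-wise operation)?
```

No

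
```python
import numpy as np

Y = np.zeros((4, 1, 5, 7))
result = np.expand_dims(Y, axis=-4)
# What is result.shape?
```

(4, 1, 1, 5, 7)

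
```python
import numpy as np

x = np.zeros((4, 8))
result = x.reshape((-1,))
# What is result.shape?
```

(32,)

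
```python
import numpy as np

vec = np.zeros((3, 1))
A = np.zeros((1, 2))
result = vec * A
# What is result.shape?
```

(3, 2)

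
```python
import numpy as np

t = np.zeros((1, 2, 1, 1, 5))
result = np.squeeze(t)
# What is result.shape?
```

(2, 5)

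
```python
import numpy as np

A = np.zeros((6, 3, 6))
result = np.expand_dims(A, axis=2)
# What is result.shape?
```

(6, 3, 1, 6)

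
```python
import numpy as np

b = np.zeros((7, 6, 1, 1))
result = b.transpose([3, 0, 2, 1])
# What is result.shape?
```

(1, 7, 1, 6)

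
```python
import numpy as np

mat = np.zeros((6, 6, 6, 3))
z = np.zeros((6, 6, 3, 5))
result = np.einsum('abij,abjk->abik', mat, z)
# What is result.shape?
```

(6, 6, 6, 5)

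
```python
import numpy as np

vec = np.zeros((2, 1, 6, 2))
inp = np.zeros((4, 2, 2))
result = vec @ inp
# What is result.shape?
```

(2, 4, 6, 2)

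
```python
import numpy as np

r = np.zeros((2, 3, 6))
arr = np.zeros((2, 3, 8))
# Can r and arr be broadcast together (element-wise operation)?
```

No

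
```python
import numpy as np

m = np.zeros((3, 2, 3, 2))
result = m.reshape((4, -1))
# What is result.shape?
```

(4, 9)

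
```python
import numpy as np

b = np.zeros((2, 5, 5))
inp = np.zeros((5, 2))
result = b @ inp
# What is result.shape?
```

(2, 5, 2)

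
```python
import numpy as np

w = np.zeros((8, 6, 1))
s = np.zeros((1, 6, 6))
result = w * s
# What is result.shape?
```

(8, 6, 6)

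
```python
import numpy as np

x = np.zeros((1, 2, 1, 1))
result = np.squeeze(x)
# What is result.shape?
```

(2,)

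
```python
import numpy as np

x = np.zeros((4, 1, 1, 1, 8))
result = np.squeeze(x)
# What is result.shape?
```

(4, 8)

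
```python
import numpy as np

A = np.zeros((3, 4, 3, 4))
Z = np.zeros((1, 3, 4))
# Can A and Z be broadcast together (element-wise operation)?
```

Yes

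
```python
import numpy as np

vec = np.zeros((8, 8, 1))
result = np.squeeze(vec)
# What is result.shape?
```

(8, 8)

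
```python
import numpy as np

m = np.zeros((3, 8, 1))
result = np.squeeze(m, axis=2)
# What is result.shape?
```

(3, 8)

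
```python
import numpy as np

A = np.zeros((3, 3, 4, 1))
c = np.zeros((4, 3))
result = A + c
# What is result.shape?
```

(3, 3, 4, 3)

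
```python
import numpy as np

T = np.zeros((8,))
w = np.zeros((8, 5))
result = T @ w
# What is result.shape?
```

(5,)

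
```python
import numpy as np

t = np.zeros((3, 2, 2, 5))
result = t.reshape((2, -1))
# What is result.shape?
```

(2, 30)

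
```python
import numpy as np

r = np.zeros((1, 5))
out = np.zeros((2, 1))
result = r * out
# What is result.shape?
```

(2, 5)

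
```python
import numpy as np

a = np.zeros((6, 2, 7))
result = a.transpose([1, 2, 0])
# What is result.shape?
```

(2, 7, 6)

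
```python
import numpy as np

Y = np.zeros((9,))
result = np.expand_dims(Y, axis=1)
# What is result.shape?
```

(9, 1)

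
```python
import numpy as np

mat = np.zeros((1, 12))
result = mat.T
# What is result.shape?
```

(12, 1)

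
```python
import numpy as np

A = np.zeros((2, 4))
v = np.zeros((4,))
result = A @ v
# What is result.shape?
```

(2,)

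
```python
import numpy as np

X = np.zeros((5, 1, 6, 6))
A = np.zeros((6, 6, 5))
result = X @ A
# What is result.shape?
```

(5, 6, 6, 5)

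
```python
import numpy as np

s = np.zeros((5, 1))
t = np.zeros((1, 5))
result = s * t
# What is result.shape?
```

(5, 5)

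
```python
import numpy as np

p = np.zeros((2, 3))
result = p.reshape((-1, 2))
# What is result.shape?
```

(3, 2)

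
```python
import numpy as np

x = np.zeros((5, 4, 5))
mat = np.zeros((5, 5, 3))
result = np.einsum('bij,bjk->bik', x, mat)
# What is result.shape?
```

(5, 4, 3)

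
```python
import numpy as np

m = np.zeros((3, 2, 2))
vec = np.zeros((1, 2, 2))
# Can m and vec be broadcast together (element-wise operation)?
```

Yes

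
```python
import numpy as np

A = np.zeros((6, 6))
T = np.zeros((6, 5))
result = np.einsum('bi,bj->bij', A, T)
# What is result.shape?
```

(6, 6, 5)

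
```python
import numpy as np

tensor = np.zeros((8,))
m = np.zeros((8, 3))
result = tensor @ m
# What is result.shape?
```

(3,)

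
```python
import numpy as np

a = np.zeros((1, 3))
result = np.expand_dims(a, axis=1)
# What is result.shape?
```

(1, 1, 3)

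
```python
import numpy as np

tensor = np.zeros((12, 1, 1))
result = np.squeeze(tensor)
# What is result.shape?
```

(12,)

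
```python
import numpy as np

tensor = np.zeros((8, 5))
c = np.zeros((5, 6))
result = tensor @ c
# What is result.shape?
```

(8, 6)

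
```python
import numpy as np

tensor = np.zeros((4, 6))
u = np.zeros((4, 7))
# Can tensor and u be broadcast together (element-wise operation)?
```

No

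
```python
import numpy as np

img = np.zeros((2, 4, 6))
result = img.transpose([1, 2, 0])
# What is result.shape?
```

(4, 6, 2)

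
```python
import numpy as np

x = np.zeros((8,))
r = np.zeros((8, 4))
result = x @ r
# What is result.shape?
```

(4,)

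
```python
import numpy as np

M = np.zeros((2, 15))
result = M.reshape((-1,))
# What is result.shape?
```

(30,)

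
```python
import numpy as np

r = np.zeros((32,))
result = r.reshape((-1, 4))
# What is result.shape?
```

(8, 4)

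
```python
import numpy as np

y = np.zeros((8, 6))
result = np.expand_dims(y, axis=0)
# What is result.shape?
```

(1, 8, 6)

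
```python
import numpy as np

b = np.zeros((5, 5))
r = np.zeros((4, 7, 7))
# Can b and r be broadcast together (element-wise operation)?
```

No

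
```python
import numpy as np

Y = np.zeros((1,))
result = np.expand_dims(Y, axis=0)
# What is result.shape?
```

(1, 1)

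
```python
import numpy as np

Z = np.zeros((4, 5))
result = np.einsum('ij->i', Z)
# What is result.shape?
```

(4,)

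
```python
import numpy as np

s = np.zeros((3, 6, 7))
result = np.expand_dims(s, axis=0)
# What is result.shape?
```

(1, 3, 6, 7)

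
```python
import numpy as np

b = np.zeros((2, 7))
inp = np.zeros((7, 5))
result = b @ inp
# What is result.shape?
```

(2, 5)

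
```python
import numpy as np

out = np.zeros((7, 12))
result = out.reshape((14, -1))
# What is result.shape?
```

(14, 6)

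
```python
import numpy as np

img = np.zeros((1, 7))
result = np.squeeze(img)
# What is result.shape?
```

(7,)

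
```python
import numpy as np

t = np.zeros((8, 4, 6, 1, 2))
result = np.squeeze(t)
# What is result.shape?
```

(8, 4, 6, 2)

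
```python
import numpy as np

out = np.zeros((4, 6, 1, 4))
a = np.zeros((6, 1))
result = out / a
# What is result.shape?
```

(4, 6, 6, 4)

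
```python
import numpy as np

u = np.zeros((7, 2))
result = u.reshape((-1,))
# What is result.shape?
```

(14,)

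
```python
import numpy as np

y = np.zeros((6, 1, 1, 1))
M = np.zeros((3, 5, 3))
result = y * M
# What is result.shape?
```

(6, 3, 5, 3)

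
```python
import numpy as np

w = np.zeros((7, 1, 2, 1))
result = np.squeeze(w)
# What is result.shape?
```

(7, 2)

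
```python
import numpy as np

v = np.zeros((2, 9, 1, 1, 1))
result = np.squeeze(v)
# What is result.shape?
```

(2, 9)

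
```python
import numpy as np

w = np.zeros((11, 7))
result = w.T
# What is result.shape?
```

(7, 11)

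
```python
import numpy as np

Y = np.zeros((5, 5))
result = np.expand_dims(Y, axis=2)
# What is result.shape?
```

(5, 5, 1)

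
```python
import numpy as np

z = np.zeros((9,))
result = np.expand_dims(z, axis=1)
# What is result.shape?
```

(9, 1)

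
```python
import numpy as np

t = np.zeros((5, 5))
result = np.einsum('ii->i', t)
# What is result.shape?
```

(5,)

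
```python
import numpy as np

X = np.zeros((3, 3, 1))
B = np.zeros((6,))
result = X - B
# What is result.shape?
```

(3, 3, 6)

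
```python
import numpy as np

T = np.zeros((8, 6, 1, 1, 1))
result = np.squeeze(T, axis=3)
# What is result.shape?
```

(8, 6, 1, 1)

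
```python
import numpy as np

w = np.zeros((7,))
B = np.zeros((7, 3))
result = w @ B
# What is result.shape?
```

(3,)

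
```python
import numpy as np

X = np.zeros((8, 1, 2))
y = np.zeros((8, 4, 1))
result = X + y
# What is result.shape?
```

(8, 4, 2)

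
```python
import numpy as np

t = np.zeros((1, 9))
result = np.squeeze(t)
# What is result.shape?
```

(9,)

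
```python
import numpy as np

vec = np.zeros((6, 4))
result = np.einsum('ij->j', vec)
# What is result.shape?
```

(4,)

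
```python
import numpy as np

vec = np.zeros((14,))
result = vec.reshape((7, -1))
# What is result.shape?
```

(7, 2)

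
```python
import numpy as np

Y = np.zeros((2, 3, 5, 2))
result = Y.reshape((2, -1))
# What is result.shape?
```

(2, 30)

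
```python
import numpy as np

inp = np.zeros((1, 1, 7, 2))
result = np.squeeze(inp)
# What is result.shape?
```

(7, 2)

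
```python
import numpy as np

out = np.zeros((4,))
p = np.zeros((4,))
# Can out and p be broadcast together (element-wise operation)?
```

Yes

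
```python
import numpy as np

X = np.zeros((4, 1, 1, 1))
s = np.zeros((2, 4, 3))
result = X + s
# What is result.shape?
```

(4, 2, 4, 3)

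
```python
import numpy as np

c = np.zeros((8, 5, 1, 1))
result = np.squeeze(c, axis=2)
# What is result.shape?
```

(8, 5, 1)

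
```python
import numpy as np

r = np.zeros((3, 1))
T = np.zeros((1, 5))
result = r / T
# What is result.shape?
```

(3, 5)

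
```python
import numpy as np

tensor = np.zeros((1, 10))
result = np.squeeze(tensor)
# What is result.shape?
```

(10,)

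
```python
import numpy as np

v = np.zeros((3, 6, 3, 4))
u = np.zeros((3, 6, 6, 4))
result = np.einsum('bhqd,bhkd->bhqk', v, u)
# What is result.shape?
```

(3, 6, 3, 6)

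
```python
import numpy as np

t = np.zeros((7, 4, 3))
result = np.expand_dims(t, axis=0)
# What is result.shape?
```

(1, 7, 4, 3)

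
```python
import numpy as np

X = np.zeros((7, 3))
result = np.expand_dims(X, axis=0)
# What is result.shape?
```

(1, 7, 3)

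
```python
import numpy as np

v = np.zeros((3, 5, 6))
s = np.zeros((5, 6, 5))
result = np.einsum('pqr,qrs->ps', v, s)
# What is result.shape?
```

(3, 5)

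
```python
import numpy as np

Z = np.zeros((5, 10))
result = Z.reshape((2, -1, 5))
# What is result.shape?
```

(2, 5, 5)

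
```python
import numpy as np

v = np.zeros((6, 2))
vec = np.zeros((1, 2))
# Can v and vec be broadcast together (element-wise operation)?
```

Yes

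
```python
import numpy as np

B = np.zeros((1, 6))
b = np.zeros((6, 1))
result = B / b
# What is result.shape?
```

(6, 6)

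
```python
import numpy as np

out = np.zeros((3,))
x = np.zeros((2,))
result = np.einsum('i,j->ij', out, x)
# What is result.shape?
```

(3, 2)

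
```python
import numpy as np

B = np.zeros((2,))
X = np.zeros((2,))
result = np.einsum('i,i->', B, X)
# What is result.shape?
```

()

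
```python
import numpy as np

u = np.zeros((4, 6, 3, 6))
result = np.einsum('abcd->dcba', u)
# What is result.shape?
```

(6, 3, 6, 4)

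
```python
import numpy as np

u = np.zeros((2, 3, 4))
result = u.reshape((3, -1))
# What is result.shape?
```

(3, 8)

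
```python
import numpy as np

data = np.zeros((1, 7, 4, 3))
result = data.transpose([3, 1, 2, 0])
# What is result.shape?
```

(3, 7, 4, 1)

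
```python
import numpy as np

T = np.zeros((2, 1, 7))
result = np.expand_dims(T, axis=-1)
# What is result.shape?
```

(2, 1, 7, 1)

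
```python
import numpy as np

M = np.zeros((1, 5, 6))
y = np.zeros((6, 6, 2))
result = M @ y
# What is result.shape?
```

(6, 5, 2)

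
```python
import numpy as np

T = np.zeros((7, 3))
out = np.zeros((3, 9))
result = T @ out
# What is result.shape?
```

(7, 9)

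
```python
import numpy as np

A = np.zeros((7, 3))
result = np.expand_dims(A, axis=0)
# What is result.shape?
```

(1, 7, 3)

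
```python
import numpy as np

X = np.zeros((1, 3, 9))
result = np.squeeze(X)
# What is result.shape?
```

(3, 9)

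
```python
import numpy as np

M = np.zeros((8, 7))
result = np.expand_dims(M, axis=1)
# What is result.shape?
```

(8, 1, 7)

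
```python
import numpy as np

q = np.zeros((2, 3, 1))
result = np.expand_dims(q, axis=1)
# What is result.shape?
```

(2, 1, 3, 1)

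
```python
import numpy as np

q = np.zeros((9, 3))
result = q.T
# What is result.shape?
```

(3, 9)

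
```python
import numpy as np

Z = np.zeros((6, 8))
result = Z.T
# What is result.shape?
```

(8, 6)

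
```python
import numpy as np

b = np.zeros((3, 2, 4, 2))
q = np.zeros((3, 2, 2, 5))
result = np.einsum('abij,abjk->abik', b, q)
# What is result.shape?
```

(3, 2, 4, 5)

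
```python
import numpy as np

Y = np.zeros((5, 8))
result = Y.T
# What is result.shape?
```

(8, 5)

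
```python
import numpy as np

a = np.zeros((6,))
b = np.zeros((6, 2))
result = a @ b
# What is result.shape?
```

(2,)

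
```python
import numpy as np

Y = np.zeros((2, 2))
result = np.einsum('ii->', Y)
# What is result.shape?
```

()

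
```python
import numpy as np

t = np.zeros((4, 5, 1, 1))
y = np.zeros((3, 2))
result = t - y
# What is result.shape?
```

(4, 5, 3, 2)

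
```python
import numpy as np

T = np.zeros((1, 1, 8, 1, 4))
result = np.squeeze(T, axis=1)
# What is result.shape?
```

(1, 8, 1, 4)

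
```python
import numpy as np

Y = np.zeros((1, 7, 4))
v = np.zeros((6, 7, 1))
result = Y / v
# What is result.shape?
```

(6, 7, 4)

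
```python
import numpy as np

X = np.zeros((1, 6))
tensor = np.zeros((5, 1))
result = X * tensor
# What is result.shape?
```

(5, 6)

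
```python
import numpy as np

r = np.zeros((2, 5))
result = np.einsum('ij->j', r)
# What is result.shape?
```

(5,)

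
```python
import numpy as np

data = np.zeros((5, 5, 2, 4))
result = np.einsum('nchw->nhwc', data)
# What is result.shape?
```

(5, 2, 4, 5)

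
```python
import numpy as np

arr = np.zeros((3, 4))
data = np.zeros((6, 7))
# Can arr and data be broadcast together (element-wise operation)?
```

No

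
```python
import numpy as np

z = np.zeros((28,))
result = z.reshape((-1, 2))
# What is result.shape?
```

(14, 2)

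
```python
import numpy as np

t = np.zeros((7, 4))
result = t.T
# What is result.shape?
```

(4, 7)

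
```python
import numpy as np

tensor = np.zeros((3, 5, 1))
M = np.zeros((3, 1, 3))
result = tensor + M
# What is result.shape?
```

(3, 5, 3)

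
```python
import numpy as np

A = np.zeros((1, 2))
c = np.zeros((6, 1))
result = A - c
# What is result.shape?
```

(6, 2)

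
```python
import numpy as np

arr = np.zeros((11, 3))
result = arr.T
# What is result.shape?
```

(3, 11)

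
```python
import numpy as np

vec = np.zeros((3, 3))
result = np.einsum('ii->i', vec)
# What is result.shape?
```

(3,)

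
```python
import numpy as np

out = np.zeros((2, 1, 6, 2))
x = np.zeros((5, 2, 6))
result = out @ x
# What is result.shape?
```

(2, 5, 6, 6)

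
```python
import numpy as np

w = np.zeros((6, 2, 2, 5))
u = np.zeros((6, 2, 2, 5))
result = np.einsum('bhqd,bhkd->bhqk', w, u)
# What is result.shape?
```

(6, 2, 2, 2)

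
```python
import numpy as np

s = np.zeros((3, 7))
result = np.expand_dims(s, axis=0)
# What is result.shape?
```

(1, 3, 7)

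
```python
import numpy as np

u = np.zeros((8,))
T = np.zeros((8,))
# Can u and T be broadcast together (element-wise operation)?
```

Yes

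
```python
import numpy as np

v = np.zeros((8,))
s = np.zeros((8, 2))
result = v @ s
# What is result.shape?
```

(2,)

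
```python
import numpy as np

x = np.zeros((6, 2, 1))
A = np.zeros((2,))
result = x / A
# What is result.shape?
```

(6, 2, 2)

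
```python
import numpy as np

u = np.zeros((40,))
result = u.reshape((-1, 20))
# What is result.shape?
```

(2, 20)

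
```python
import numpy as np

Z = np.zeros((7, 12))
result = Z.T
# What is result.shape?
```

(12, 7)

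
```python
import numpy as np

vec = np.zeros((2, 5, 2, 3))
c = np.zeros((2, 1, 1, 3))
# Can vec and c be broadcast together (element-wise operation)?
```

Yes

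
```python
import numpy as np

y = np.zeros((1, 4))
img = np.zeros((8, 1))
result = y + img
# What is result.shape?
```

(8, 4)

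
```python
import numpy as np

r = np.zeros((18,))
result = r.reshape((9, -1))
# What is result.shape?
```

(9, 2)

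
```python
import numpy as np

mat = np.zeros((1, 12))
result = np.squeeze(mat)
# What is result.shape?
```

(12,)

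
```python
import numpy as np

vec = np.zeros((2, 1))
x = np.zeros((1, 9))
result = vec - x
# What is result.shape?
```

(2, 9)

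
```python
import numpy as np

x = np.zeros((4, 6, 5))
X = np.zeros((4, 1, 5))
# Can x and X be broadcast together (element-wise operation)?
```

Yes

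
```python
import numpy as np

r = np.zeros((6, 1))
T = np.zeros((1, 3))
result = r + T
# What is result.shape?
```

(6, 3)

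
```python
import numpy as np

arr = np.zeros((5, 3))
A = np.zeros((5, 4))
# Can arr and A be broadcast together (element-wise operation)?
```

No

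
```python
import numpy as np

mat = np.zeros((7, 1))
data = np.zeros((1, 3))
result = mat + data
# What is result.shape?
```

(7, 3)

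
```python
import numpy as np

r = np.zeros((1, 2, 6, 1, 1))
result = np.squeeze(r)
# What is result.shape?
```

(2, 6)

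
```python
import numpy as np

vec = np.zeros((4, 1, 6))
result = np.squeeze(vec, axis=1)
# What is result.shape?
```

(4, 6)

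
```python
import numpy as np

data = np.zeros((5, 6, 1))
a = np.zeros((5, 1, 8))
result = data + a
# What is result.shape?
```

(5, 6, 8)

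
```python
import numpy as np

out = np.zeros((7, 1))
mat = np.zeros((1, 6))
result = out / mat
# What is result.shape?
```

(7, 6)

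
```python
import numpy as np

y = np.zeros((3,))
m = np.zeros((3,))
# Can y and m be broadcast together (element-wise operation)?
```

Yes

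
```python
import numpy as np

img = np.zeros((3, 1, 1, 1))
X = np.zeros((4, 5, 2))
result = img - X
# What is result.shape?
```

(3, 4, 5, 2)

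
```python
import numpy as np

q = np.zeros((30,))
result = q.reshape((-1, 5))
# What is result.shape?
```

(6, 5)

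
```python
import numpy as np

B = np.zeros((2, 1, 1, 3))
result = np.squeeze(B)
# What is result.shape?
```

(2, 3)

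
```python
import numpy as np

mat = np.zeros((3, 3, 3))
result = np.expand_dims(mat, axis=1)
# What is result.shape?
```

(3, 1, 3, 3)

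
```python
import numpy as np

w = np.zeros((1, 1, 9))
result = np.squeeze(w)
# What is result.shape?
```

(9,)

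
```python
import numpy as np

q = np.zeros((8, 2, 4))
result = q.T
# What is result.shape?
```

(4, 2, 8)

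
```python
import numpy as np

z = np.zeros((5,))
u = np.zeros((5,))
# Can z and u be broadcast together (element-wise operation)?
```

Yes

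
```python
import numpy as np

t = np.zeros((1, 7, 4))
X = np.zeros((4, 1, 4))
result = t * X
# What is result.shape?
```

(4, 7, 4)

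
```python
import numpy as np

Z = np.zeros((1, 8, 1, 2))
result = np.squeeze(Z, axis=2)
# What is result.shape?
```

(1, 8, 2)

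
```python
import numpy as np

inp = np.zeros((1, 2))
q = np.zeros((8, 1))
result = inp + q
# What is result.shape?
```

(8, 2)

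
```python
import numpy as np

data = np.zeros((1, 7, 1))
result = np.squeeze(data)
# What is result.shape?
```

(7,)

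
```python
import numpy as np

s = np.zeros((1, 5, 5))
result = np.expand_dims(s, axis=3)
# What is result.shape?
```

(1, 5, 5, 1)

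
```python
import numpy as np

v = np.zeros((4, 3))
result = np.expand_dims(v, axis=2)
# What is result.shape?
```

(4, 3, 1)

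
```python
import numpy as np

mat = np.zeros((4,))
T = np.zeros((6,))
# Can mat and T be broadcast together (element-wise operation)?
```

No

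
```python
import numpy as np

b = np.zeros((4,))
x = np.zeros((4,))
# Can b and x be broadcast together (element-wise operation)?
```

Yes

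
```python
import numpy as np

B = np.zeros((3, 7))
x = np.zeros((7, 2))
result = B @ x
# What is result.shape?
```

(3, 2)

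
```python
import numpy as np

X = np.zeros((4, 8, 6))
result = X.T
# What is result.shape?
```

(6, 8, 4)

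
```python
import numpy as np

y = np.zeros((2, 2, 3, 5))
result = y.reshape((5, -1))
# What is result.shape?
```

(5, 12)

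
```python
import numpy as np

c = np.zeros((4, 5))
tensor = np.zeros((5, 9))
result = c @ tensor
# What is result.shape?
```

(4, 9)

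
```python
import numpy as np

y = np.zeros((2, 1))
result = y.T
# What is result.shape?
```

(1, 2)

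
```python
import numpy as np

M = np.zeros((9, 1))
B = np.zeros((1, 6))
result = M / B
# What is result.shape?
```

(9, 6)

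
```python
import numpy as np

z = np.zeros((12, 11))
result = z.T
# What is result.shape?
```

(11, 12)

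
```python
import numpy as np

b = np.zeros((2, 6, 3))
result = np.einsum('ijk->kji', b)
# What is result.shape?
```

(3, 6, 2)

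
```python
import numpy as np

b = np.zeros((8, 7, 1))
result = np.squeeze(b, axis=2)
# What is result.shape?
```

(8, 7)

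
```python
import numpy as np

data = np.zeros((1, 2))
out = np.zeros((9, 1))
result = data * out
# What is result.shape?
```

(9, 2)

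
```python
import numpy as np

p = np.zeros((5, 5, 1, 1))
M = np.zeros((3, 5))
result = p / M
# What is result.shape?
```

(5, 5, 3, 5)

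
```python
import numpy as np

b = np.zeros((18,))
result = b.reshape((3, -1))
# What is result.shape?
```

(3, 6)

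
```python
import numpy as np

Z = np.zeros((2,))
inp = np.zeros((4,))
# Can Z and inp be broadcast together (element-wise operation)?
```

No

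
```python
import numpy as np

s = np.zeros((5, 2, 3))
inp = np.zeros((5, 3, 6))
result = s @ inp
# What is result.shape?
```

(5, 2, 6)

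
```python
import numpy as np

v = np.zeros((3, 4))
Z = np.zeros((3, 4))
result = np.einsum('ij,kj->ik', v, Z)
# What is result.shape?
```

(3, 3)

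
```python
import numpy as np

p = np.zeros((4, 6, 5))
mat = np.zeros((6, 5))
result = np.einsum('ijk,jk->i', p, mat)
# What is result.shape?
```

(4,)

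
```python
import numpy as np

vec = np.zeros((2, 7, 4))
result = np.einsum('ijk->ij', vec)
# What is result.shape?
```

(2, 7)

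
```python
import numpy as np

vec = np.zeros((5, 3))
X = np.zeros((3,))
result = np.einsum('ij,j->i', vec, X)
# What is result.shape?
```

(5,)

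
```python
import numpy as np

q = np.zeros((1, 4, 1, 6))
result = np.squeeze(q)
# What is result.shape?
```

(4, 6)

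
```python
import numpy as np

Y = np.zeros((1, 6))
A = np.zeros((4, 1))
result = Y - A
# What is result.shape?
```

(4, 6)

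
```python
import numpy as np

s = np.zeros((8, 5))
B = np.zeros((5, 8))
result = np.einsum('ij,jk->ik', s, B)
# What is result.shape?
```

(8, 8)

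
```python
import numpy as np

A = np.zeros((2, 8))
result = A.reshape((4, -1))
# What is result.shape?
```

(4, 4)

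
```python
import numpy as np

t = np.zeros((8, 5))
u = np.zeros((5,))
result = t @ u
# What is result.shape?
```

(8,)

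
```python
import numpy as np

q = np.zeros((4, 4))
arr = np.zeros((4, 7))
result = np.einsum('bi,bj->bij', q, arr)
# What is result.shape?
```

(4, 4, 7)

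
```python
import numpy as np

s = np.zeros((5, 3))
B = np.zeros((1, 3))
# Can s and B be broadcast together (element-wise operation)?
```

Yes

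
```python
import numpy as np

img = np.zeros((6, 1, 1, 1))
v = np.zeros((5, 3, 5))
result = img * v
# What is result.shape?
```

(6, 5, 3, 5)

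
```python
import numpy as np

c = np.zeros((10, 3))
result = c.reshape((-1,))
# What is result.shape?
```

(30,)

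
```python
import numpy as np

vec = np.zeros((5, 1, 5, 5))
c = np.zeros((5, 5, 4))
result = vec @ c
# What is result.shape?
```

(5, 5, 5, 4)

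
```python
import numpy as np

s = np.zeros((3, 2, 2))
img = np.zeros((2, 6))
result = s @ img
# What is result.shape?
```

(3, 2, 6)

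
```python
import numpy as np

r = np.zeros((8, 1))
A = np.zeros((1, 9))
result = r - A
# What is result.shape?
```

(8, 9)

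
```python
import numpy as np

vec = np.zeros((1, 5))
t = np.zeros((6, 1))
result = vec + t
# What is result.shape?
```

(6, 5)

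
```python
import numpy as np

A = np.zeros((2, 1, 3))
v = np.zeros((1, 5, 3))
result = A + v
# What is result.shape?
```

(2, 5, 3)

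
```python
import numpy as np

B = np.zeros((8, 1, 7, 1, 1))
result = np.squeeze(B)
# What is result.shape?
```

(8, 7)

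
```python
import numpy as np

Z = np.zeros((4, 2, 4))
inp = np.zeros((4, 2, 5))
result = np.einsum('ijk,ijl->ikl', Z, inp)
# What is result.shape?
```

(4, 4, 5)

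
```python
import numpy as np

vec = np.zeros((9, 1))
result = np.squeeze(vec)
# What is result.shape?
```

(9,)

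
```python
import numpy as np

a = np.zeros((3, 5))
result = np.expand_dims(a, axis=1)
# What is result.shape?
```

(3, 1, 5)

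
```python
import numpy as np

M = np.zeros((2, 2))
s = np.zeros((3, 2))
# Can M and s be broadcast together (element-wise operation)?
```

No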